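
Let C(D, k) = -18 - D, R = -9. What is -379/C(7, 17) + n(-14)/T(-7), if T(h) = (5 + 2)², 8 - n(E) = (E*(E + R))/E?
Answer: 19346/1225 ≈ 15.793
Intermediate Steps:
n(E) = 17 - E (n(E) = 8 - E*(E - 9)/E = 8 - E*(-9 + E)/E = 8 - (-9 + E) = 8 + (9 - E) = 17 - E)
T(h) = 49 (T(h) = 7² = 49)
-379/C(7, 17) + n(-14)/T(-7) = -379/(-18 - 1*7) + (17 - 1*(-14))/49 = -379/(-18 - 7) + (17 + 14)*(1/49) = -379/(-25) + 31*(1/49) = -379*(-1/25) + 31/49 = 379/25 + 31/49 = 19346/1225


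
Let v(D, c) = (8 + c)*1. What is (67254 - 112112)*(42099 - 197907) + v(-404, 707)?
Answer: 6989235979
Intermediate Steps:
v(D, c) = 8 + c
(67254 - 112112)*(42099 - 197907) + v(-404, 707) = (67254 - 112112)*(42099 - 197907) + (8 + 707) = -44858*(-155808) + 715 = 6989235264 + 715 = 6989235979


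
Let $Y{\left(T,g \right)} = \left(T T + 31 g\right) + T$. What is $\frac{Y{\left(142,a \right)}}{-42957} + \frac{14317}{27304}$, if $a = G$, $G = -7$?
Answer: $\frac{66505313}{1172897928} \approx 0.056702$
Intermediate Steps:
$a = -7$
$Y{\left(T,g \right)} = T + T^{2} + 31 g$ ($Y{\left(T,g \right)} = \left(T^{2} + 31 g\right) + T = T + T^{2} + 31 g$)
$\frac{Y{\left(142,a \right)}}{-42957} + \frac{14317}{27304} = \frac{142 + 142^{2} + 31 \left(-7\right)}{-42957} + \frac{14317}{27304} = \left(142 + 20164 - 217\right) \left(- \frac{1}{42957}\right) + 14317 \cdot \frac{1}{27304} = 20089 \left(- \frac{1}{42957}\right) + \frac{14317}{27304} = - \frac{20089}{42957} + \frac{14317}{27304} = \frac{66505313}{1172897928}$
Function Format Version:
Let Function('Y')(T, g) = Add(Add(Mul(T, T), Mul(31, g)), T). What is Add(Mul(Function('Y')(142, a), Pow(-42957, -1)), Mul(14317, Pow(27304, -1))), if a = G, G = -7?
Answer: Rational(66505313, 1172897928) ≈ 0.056702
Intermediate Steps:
a = -7
Function('Y')(T, g) = Add(T, Pow(T, 2), Mul(31, g)) (Function('Y')(T, g) = Add(Add(Pow(T, 2), Mul(31, g)), T) = Add(T, Pow(T, 2), Mul(31, g)))
Add(Mul(Function('Y')(142, a), Pow(-42957, -1)), Mul(14317, Pow(27304, -1))) = Add(Mul(Add(142, Pow(142, 2), Mul(31, -7)), Pow(-42957, -1)), Mul(14317, Pow(27304, -1))) = Add(Mul(Add(142, 20164, -217), Rational(-1, 42957)), Mul(14317, Rational(1, 27304))) = Add(Mul(20089, Rational(-1, 42957)), Rational(14317, 27304)) = Add(Rational(-20089, 42957), Rational(14317, 27304)) = Rational(66505313, 1172897928)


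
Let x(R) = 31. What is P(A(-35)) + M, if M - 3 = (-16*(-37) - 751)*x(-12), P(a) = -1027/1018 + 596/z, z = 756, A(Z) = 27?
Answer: -947814673/192402 ≈ -4926.2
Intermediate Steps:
P(a) = -42421/192402 (P(a) = -1027/1018 + 596/756 = -1027*1/1018 + 596*(1/756) = -1027/1018 + 149/189 = -42421/192402)
M = -4926 (M = 3 + (-16*(-37) - 751)*31 = 3 + (592 - 751)*31 = 3 - 159*31 = 3 - 4929 = -4926)
P(A(-35)) + M = -42421/192402 - 4926 = -947814673/192402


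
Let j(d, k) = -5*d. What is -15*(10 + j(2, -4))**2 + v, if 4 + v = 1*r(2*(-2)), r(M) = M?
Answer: -8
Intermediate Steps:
v = -8 (v = -4 + 1*(2*(-2)) = -4 + 1*(-4) = -4 - 4 = -8)
-15*(10 + j(2, -4))**2 + v = -15*(10 - 5*2)**2 - 8 = -15*(10 - 10)**2 - 8 = -15*0**2 - 8 = -15*0 - 8 = 0 - 8 = -8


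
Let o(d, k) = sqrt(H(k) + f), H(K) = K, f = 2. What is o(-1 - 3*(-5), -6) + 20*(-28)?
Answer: -560 + 2*I ≈ -560.0 + 2.0*I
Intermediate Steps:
o(d, k) = sqrt(2 + k) (o(d, k) = sqrt(k + 2) = sqrt(2 + k))
o(-1 - 3*(-5), -6) + 20*(-28) = sqrt(2 - 6) + 20*(-28) = sqrt(-4) - 560 = 2*I - 560 = -560 + 2*I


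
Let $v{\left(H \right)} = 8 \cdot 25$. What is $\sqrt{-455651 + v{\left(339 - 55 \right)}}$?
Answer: $i \sqrt{455451} \approx 674.87 i$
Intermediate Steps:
$v{\left(H \right)} = 200$
$\sqrt{-455651 + v{\left(339 - 55 \right)}} = \sqrt{-455651 + 200} = \sqrt{-455451} = i \sqrt{455451}$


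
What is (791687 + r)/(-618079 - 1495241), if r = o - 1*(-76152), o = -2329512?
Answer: 1461673/2113320 ≈ 0.69165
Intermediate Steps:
r = -2253360 (r = -2329512 - 1*(-76152) = -2329512 + 76152 = -2253360)
(791687 + r)/(-618079 - 1495241) = (791687 - 2253360)/(-618079 - 1495241) = -1461673/(-2113320) = -1461673*(-1/2113320) = 1461673/2113320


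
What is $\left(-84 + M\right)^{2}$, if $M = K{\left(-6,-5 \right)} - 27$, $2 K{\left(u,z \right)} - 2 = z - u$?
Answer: $\frac{47961}{4} \approx 11990.0$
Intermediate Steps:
$K{\left(u,z \right)} = 1 + \frac{z}{2} - \frac{u}{2}$ ($K{\left(u,z \right)} = 1 + \frac{z - u}{2} = 1 - \left(\frac{u}{2} - \frac{z}{2}\right) = 1 + \frac{z}{2} - \frac{u}{2}$)
$M = - \frac{51}{2}$ ($M = \left(1 + \frac{1}{2} \left(-5\right) - -3\right) - 27 = \left(1 - \frac{5}{2} + 3\right) - 27 = \frac{3}{2} - 27 = - \frac{51}{2} \approx -25.5$)
$\left(-84 + M\right)^{2} = \left(-84 - \frac{51}{2}\right)^{2} = \left(- \frac{219}{2}\right)^{2} = \frac{47961}{4}$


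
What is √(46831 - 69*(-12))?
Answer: √47659 ≈ 218.31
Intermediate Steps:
√(46831 - 69*(-12)) = √(46831 + 828) = √47659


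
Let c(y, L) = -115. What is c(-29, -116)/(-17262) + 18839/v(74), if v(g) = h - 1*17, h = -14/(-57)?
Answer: -18536222801/16485210 ≈ -1124.4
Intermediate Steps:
h = 14/57 (h = -14*(-1)/57 = -1*(-14/57) = 14/57 ≈ 0.24561)
v(g) = -955/57 (v(g) = 14/57 - 1*17 = 14/57 - 17 = -955/57)
c(-29, -116)/(-17262) + 18839/v(74) = -115/(-17262) + 18839/(-955/57) = -115*(-1/17262) + 18839*(-57/955) = 115/17262 - 1073823/955 = -18536222801/16485210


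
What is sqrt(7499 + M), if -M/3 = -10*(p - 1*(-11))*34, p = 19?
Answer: sqrt(38099) ≈ 195.19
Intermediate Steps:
M = 30600 (M = -3*(-10*(19 - 1*(-11)))*34 = -3*(-10*(19 + 11))*34 = -3*(-10*30)*34 = -(-900)*34 = -3*(-10200) = 30600)
sqrt(7499 + M) = sqrt(7499 + 30600) = sqrt(38099)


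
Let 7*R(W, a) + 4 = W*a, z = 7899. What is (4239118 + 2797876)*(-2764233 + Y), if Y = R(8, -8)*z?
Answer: -139943031910422/7 ≈ -1.9992e+13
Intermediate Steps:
R(W, a) = -4/7 + W*a/7 (R(W, a) = -4/7 + (W*a)/7 = -4/7 + W*a/7)
Y = -537132/7 (Y = (-4/7 + (1/7)*8*(-8))*7899 = (-4/7 - 64/7)*7899 = -68/7*7899 = -537132/7 ≈ -76733.)
(4239118 + 2797876)*(-2764233 + Y) = (4239118 + 2797876)*(-2764233 - 537132/7) = 7036994*(-19886763/7) = -139943031910422/7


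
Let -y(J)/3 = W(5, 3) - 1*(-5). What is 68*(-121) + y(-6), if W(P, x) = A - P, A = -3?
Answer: -8219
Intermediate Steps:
W(P, x) = -3 - P
y(J) = 9 (y(J) = -3*((-3 - 1*5) - 1*(-5)) = -3*((-3 - 5) + 5) = -3*(-8 + 5) = -3*(-3) = 9)
68*(-121) + y(-6) = 68*(-121) + 9 = -8228 + 9 = -8219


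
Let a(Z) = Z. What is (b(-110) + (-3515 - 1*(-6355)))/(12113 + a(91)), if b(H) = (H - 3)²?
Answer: 5203/4068 ≈ 1.2790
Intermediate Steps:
b(H) = (-3 + H)²
(b(-110) + (-3515 - 1*(-6355)))/(12113 + a(91)) = ((-3 - 110)² + (-3515 - 1*(-6355)))/(12113 + 91) = ((-113)² + (-3515 + 6355))/12204 = (12769 + 2840)*(1/12204) = 15609*(1/12204) = 5203/4068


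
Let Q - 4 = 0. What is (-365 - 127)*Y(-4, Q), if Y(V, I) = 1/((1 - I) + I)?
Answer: -492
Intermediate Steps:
Q = 4 (Q = 4 + 0 = 4)
Y(V, I) = 1 (Y(V, I) = 1/1 = 1)
(-365 - 127)*Y(-4, Q) = (-365 - 127)*1 = -492*1 = -492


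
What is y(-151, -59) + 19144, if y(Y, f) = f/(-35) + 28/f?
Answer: 39534861/2065 ≈ 19145.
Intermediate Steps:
y(Y, f) = 28/f - f/35 (y(Y, f) = f*(-1/35) + 28/f = -f/35 + 28/f = 28/f - f/35)
y(-151, -59) + 19144 = (28/(-59) - 1/35*(-59)) + 19144 = (28*(-1/59) + 59/35) + 19144 = (-28/59 + 59/35) + 19144 = 2501/2065 + 19144 = 39534861/2065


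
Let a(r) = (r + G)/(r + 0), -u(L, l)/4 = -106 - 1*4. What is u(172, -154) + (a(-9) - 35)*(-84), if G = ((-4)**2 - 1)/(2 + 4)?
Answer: 9958/3 ≈ 3319.3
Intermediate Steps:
u(L, l) = 440 (u(L, l) = -4*(-106 - 1*4) = -4*(-106 - 4) = -4*(-110) = 440)
G = 5/2 (G = (16 - 1)/6 = 15*(1/6) = 5/2 ≈ 2.5000)
a(r) = (5/2 + r)/r (a(r) = (r + 5/2)/(r + 0) = (5/2 + r)/r)
u(172, -154) + (a(-9) - 35)*(-84) = 440 + ((5/2 - 9)/(-9) - 35)*(-84) = 440 + (-1/9*(-13/2) - 35)*(-84) = 440 + (13/18 - 35)*(-84) = 440 - 617/18*(-84) = 440 + 8638/3 = 9958/3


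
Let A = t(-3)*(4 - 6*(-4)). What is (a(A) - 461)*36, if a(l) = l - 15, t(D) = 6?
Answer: -11088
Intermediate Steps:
A = 168 (A = 6*(4 - 6*(-4)) = 6*(4 - 1*(-24)) = 6*(4 + 24) = 6*28 = 168)
a(l) = -15 + l
(a(A) - 461)*36 = ((-15 + 168) - 461)*36 = (153 - 461)*36 = -308*36 = -11088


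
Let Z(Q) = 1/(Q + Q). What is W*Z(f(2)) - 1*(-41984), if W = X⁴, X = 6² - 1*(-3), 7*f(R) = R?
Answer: 16362023/4 ≈ 4.0905e+6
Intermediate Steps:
f(R) = R/7
X = 39 (X = 36 + 3 = 39)
Z(Q) = 1/(2*Q)
W = 2313441 (W = 39⁴ = 2313441)
W*Z(f(2)) - 1*(-41984) = 2313441*(1/(2*(((⅐)*2)))) - 1*(-41984) = 2313441*(1/(2*(2/7))) + 41984 = 2313441*((½)*(7/2)) + 41984 = 2313441*(7/4) + 41984 = 16194087/4 + 41984 = 16362023/4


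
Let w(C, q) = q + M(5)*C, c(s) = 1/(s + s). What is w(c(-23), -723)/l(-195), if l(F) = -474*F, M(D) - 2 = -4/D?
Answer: -1066/136275 ≈ -0.0078224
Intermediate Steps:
M(D) = 2 - 4/D
c(s) = 1/(2*s)
w(C, q) = q + 6*C/5 (w(C, q) = q + (2 - 4/5)*C = q + (2 - 4*⅕)*C = q + (2 - ⅘)*C = q + 6*C/5)
w(c(-23), -723)/l(-195) = (-723 + 6*((½)/(-23))/5)/((-474*(-195))) = (-723 + 6*((½)*(-1/23))/5)/92430 = (-723 + (6/5)*(-1/46))*(1/92430) = (-723 - 3/115)*(1/92430) = -83148/115*1/92430 = -1066/136275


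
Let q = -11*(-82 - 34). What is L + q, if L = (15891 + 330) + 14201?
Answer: 31698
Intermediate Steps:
L = 30422 (L = 16221 + 14201 = 30422)
q = 1276 (q = -11*(-116) = 1276)
L + q = 30422 + 1276 = 31698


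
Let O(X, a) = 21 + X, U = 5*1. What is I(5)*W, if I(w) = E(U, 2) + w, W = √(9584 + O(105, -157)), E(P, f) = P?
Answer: 10*√9710 ≈ 985.39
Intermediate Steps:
U = 5
W = √9710 (W = √(9584 + (21 + 105)) = √(9584 + 126) = √9710 ≈ 98.539)
I(w) = 5 + w
I(5)*W = (5 + 5)*√9710 = 10*√9710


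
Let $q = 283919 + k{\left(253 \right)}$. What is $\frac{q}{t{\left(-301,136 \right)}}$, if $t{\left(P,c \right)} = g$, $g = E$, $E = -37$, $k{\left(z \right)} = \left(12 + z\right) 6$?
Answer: $- \frac{285509}{37} \approx -7716.5$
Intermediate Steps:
$k{\left(z \right)} = 72 + 6 z$
$g = -37$
$t{\left(P,c \right)} = -37$
$q = 285509$ ($q = 283919 + \left(72 + 6 \cdot 253\right) = 283919 + \left(72 + 1518\right) = 283919 + 1590 = 285509$)
$\frac{q}{t{\left(-301,136 \right)}} = \frac{285509}{-37} = 285509 \left(- \frac{1}{37}\right) = - \frac{285509}{37}$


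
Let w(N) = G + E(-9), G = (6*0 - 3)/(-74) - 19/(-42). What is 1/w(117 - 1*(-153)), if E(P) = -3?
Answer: -777/1948 ≈ -0.39887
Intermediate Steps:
G = 383/777 (G = (0 - 3)*(-1/74) - 19*(-1/42) = -3*(-1/74) + 19/42 = 3/74 + 19/42 = 383/777 ≈ 0.49292)
w(N) = -1948/777 (w(N) = 383/777 - 3 = -1948/777)
1/w(117 - 1*(-153)) = 1/(-1948/777) = -777/1948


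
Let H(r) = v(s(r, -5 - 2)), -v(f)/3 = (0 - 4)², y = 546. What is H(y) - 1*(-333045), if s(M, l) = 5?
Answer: 332997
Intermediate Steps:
v(f) = -48 (v(f) = -3*(0 - 4)² = -3*(-4)² = -3*16 = -48)
H(r) = -48
H(y) - 1*(-333045) = -48 - 1*(-333045) = -48 + 333045 = 332997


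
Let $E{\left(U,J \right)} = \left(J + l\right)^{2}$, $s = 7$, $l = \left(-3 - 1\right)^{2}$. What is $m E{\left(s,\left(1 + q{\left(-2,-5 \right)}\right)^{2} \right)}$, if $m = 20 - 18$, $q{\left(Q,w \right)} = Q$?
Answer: $578$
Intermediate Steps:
$l = 16$ ($l = \left(-4\right)^{2} = 16$)
$E{\left(U,J \right)} = \left(16 + J\right)^{2}$ ($E{\left(U,J \right)} = \left(J + 16\right)^{2} = \left(16 + J\right)^{2}$)
$m = 2$ ($m = 20 - 18 = 2$)
$m E{\left(s,\left(1 + q{\left(-2,-5 \right)}\right)^{2} \right)} = 2 \left(16 + \left(1 - 2\right)^{2}\right)^{2} = 2 \left(16 + \left(-1\right)^{2}\right)^{2} = 2 \left(16 + 1\right)^{2} = 2 \cdot 17^{2} = 2 \cdot 289 = 578$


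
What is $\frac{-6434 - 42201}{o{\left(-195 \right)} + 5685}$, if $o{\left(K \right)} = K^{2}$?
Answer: $- \frac{9727}{8742} \approx -1.1127$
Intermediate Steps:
$\frac{-6434 - 42201}{o{\left(-195 \right)} + 5685} = \frac{-6434 - 42201}{\left(-195\right)^{2} + 5685} = - \frac{48635}{38025 + 5685} = - \frac{48635}{43710} = \left(-48635\right) \frac{1}{43710} = - \frac{9727}{8742}$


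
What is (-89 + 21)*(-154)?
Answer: 10472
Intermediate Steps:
(-89 + 21)*(-154) = -68*(-154) = 10472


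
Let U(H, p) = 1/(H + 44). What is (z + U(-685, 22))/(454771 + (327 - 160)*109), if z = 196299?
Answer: 62913829/151588167 ≈ 0.41503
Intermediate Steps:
U(H, p) = 1/(44 + H)
(z + U(-685, 22))/(454771 + (327 - 160)*109) = (196299 + 1/(44 - 685))/(454771 + (327 - 160)*109) = (196299 + 1/(-641))/(454771 + 167*109) = (196299 - 1/641)/(454771 + 18203) = (125827658/641)/472974 = (125827658/641)*(1/472974) = 62913829/151588167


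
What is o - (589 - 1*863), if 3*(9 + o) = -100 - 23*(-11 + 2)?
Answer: 902/3 ≈ 300.67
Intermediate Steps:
o = 80/3 (o = -9 + (-100 - 23*(-11 + 2))/3 = -9 + (-100 - 23*(-9))/3 = -9 + (-100 - 1*(-207))/3 = -9 + (-100 + 207)/3 = -9 + (⅓)*107 = -9 + 107/3 = 80/3 ≈ 26.667)
o - (589 - 1*863) = 80/3 - (589 - 1*863) = 80/3 - (589 - 863) = 80/3 - 1*(-274) = 80/3 + 274 = 902/3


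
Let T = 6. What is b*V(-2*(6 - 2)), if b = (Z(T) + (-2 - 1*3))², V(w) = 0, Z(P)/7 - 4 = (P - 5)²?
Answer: 0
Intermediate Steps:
Z(P) = 28 + 7*(-5 + P)² (Z(P) = 28 + 7*(P - 5)² = 28 + 7*(-5 + P)²)
b = 900 (b = ((28 + 7*(-5 + 6)²) + (-2 - 1*3))² = ((28 + 7*1²) + (-2 - 3))² = ((28 + 7*1) - 5)² = ((28 + 7) - 5)² = (35 - 5)² = 30² = 900)
b*V(-2*(6 - 2)) = 900*0 = 0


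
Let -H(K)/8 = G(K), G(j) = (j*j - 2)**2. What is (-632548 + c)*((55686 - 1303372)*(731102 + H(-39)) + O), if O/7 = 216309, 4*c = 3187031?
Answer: 14528432617086168201/4 ≈ 3.6321e+18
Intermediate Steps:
c = 3187031/4 (c = (1/4)*3187031 = 3187031/4 ≈ 7.9676e+5)
O = 1514163 (O = 7*216309 = 1514163)
G(j) = (-2 + j**2)**2 (G(j) = (j**2 - 2)**2 = (-2 + j**2)**2)
H(K) = -8*(-2 + K**2)**2
(-632548 + c)*((55686 - 1303372)*(731102 + H(-39)) + O) = (-632548 + 3187031/4)*((55686 - 1303372)*(731102 - 8*(-2 + (-39)**2)**2) + 1514163) = 656839*(-1247686*(731102 - 8*(-2 + 1521)**2) + 1514163)/4 = 656839*(-1247686*(731102 - 8*1519**2) + 1514163)/4 = 656839*(-1247686*(731102 - 8*2307361) + 1514163)/4 = 656839*(-1247686*(731102 - 18458888) + 1514163)/4 = 656839*(-1247686*(-17727786) + 1514163)/4 = 656839*(22118710403196 + 1514163)/4 = (656839/4)*22118711917359 = 14528432617086168201/4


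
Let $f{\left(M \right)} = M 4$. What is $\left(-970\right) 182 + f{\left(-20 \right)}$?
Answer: $-176620$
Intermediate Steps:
$f{\left(M \right)} = 4 M$
$\left(-970\right) 182 + f{\left(-20 \right)} = \left(-970\right) 182 + 4 \left(-20\right) = -176540 - 80 = -176620$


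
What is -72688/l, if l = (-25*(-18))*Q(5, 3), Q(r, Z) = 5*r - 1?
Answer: -4543/675 ≈ -6.7304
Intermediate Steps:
Q(r, Z) = -1 + 5*r
l = 10800 (l = (-25*(-18))*(-1 + 5*5) = 450*(-1 + 25) = 450*24 = 10800)
-72688/l = -72688/10800 = -72688*1/10800 = -4543/675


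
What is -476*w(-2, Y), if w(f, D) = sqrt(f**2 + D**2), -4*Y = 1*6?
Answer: -1190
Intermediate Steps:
Y = -3/2 (Y = -6/4 = -1/4*6 = -3/2 ≈ -1.5000)
w(f, D) = sqrt(D**2 + f**2)
-476*w(-2, Y) = -476*sqrt((-3/2)**2 + (-2)**2) = -476*sqrt(9/4 + 4) = -476*sqrt(25/4) = -476*5/2 = -1190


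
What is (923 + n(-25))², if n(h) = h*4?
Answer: 677329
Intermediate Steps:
n(h) = 4*h
(923 + n(-25))² = (923 + 4*(-25))² = (923 - 100)² = 823² = 677329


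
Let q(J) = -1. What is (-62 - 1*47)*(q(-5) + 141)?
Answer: -15260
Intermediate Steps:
(-62 - 1*47)*(q(-5) + 141) = (-62 - 1*47)*(-1 + 141) = (-62 - 47)*140 = -109*140 = -15260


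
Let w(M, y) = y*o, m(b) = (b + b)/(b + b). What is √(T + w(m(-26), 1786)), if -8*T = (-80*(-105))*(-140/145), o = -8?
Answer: 2*I*√2790902/29 ≈ 115.21*I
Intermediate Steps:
m(b) = 1 (m(b) = (2*b)/((2*b)) = (2*b)*(1/(2*b)) = 1)
w(M, y) = -8*y (w(M, y) = y*(-8) = -8*y)
T = 29400/29 (T = -(-80*(-105))*(-140/145)/8 = -1050*(-140*1/145) = -1050*(-28)/29 = -⅛*(-235200/29) = 29400/29 ≈ 1013.8)
√(T + w(m(-26), 1786)) = √(29400/29 - 8*1786) = √(29400/29 - 14288) = √(-384952/29) = 2*I*√2790902/29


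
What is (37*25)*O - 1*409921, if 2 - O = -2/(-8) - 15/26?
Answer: -21203967/52 ≈ -4.0777e+5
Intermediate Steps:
O = 121/52 (O = 2 - (-2/(-8) - 15/26) = 2 - (-2*(-⅛) - 15*1/26) = 2 - (¼ - 15/26) = 2 - 1*(-17/52) = 2 + 17/52 = 121/52 ≈ 2.3269)
(37*25)*O - 1*409921 = (37*25)*(121/52) - 1*409921 = 925*(121/52) - 409921 = 111925/52 - 409921 = -21203967/52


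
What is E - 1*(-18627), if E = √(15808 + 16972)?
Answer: 18627 + 2*√8195 ≈ 18808.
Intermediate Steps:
E = 2*√8195 (E = √32780 = 2*√8195 ≈ 181.05)
E - 1*(-18627) = 2*√8195 - 1*(-18627) = 2*√8195 + 18627 = 18627 + 2*√8195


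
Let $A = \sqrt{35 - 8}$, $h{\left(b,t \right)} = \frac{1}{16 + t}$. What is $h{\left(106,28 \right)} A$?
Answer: $\frac{3 \sqrt{3}}{44} \approx 0.11809$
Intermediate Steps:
$A = 3 \sqrt{3}$ ($A = \sqrt{27} = 3 \sqrt{3} \approx 5.1962$)
$h{\left(106,28 \right)} A = \frac{3 \sqrt{3}}{16 + 28} = \frac{3 \sqrt{3}}{44}$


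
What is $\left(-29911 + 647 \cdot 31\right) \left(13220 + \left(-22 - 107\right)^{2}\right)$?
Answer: $-294250294$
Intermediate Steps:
$\left(-29911 + 647 \cdot 31\right) \left(13220 + \left(-22 - 107\right)^{2}\right) = \left(-29911 + 20057\right) \left(13220 + \left(-129\right)^{2}\right) = - 9854 \left(13220 + 16641\right) = \left(-9854\right) 29861 = -294250294$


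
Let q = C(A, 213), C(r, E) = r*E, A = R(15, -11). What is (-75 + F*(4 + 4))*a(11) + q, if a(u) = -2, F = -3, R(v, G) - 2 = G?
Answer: -1719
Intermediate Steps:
R(v, G) = 2 + G
A = -9 (A = 2 - 11 = -9)
C(r, E) = E*r
q = -1917 (q = 213*(-9) = -1917)
(-75 + F*(4 + 4))*a(11) + q = (-75 - 3*(4 + 4))*(-2) - 1917 = (-75 - 3*8)*(-2) - 1917 = (-75 - 24)*(-2) - 1917 = -99*(-2) - 1917 = 198 - 1917 = -1719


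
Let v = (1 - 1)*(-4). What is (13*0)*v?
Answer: 0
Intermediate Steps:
v = 0 (v = 0*(-4) = 0)
(13*0)*v = (13*0)*0 = 0*0 = 0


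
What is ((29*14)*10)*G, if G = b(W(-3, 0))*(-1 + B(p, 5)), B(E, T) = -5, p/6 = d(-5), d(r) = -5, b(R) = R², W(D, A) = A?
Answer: 0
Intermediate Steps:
p = -30 (p = 6*(-5) = -30)
G = 0 (G = 0²*(-1 - 5) = 0*(-6) = 0)
((29*14)*10)*G = ((29*14)*10)*0 = (406*10)*0 = 4060*0 = 0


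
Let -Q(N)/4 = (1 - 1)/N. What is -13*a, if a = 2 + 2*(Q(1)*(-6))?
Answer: -26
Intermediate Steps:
Q(N) = 0 (Q(N) = -4*(1 - 1)/N = -0/N = -4*0 = 0)
a = 2 (a = 2 + 2*(0*(-6)) = 2 + 2*0 = 2 + 0 = 2)
-13*a = -13*2 = -26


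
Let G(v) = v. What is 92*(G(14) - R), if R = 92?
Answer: -7176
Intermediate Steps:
92*(G(14) - R) = 92*(14 - 1*92) = 92*(14 - 92) = 92*(-78) = -7176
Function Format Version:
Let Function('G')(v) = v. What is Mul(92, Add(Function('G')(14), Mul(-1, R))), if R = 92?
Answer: -7176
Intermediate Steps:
Mul(92, Add(Function('G')(14), Mul(-1, R))) = Mul(92, Add(14, Mul(-1, 92))) = Mul(92, Add(14, -92)) = Mul(92, -78) = -7176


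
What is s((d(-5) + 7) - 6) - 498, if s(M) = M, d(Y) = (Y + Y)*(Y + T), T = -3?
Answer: -417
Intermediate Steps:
d(Y) = 2*Y*(-3 + Y) (d(Y) = (Y + Y)*(Y - 3) = (2*Y)*(-3 + Y) = 2*Y*(-3 + Y))
s((d(-5) + 7) - 6) - 498 = ((2*(-5)*(-3 - 5) + 7) - 6) - 498 = ((2*(-5)*(-8) + 7) - 6) - 498 = ((80 + 7) - 6) - 498 = (87 - 6) - 498 = 81 - 498 = -417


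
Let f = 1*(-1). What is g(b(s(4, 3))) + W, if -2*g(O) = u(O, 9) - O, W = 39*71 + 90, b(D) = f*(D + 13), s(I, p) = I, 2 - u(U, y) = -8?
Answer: 5691/2 ≈ 2845.5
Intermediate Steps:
u(U, y) = 10 (u(U, y) = 2 - 1*(-8) = 2 + 8 = 10)
f = -1
b(D) = -13 - D (b(D) = -(D + 13) = -(13 + D) = -13 - D)
W = 2859 (W = 2769 + 90 = 2859)
g(O) = -5 + O/2 (g(O) = -(10 - O)/2 = -5 + O/2)
g(b(s(4, 3))) + W = (-5 + (-13 - 1*4)/2) + 2859 = (-5 + (-13 - 4)/2) + 2859 = (-5 + (½)*(-17)) + 2859 = (-5 - 17/2) + 2859 = -27/2 + 2859 = 5691/2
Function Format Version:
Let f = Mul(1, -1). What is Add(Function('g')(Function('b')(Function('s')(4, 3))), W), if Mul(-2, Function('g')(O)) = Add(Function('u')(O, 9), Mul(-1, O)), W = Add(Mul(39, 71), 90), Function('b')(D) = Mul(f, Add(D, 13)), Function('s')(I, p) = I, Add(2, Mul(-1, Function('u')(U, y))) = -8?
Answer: Rational(5691, 2) ≈ 2845.5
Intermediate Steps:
Function('u')(U, y) = 10 (Function('u')(U, y) = Add(2, Mul(-1, -8)) = Add(2, 8) = 10)
f = -1
Function('b')(D) = Add(-13, Mul(-1, D)) (Function('b')(D) = Mul(-1, Add(D, 13)) = Mul(-1, Add(13, D)) = Add(-13, Mul(-1, D)))
W = 2859 (W = Add(2769, 90) = 2859)
Function('g')(O) = Add(-5, Mul(Rational(1, 2), O)) (Function('g')(O) = Mul(Rational(-1, 2), Add(10, Mul(-1, O))) = Add(-5, Mul(Rational(1, 2), O)))
Add(Function('g')(Function('b')(Function('s')(4, 3))), W) = Add(Add(-5, Mul(Rational(1, 2), Add(-13, Mul(-1, 4)))), 2859) = Add(Add(-5, Mul(Rational(1, 2), Add(-13, -4))), 2859) = Add(Add(-5, Mul(Rational(1, 2), -17)), 2859) = Add(Add(-5, Rational(-17, 2)), 2859) = Add(Rational(-27, 2), 2859) = Rational(5691, 2)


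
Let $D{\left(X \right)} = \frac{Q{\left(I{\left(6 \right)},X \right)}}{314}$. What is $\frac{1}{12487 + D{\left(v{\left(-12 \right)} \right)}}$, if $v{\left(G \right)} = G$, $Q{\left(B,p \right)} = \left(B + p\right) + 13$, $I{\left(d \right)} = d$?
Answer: $\frac{314}{3920925} \approx 8.0083 \cdot 10^{-5}$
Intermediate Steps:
$Q{\left(B,p \right)} = 13 + B + p$
$D{\left(X \right)} = \frac{19}{314} + \frac{X}{314}$ ($D{\left(X \right)} = \frac{13 + 6 + X}{314} = \left(19 + X\right) \frac{1}{314} = \frac{19}{314} + \frac{X}{314}$)
$\frac{1}{12487 + D{\left(v{\left(-12 \right)} \right)}} = \frac{1}{12487 + \left(\frac{19}{314} + \frac{1}{314} \left(-12\right)\right)} = \frac{1}{12487 + \left(\frac{19}{314} - \frac{6}{157}\right)} = \frac{1}{12487 + \frac{7}{314}} = \frac{1}{\frac{3920925}{314}} = \frac{314}{3920925}$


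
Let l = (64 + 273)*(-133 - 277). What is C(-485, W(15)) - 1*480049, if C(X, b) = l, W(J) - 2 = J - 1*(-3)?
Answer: -618219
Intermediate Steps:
W(J) = 5 + J (W(J) = 2 + (J - 1*(-3)) = 2 + (J + 3) = 2 + (3 + J) = 5 + J)
l = -138170 (l = 337*(-410) = -138170)
C(X, b) = -138170
C(-485, W(15)) - 1*480049 = -138170 - 1*480049 = -138170 - 480049 = -618219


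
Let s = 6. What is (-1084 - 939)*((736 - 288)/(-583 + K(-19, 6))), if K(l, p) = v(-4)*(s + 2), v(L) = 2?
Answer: 129472/81 ≈ 1598.4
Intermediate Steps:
K(l, p) = 16 (K(l, p) = 2*(6 + 2) = 2*8 = 16)
(-1084 - 939)*((736 - 288)/(-583 + K(-19, 6))) = (-1084 - 939)*((736 - 288)/(-583 + 16)) = -906304/(-567) = -906304*(-1)/567 = -2023*(-64/81) = 129472/81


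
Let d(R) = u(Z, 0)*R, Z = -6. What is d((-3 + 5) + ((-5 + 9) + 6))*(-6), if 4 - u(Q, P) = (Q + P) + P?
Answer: -720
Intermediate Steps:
u(Q, P) = 4 - Q - 2*P (u(Q, P) = 4 - ((Q + P) + P) = 4 - ((P + Q) + P) = 4 - (Q + 2*P) = 4 + (-Q - 2*P) = 4 - Q - 2*P)
d(R) = 10*R (d(R) = (4 - 1*(-6) - 2*0)*R = (4 + 6 + 0)*R = 10*R)
d((-3 + 5) + ((-5 + 9) + 6))*(-6) = (10*((-3 + 5) + ((-5 + 9) + 6)))*(-6) = (10*(2 + (4 + 6)))*(-6) = (10*(2 + 10))*(-6) = (10*12)*(-6) = 120*(-6) = -720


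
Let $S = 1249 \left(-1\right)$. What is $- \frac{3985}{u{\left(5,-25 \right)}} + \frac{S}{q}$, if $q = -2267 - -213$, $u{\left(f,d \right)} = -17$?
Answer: $\frac{8206423}{34918} \approx 235.02$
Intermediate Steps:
$q = -2054$ ($q = -2267 + 213 = -2054$)
$S = -1249$
$- \frac{3985}{u{\left(5,-25 \right)}} + \frac{S}{q} = - \frac{3985}{-17} - \frac{1249}{-2054} = \left(-3985\right) \left(- \frac{1}{17}\right) - - \frac{1249}{2054} = \frac{3985}{17} + \frac{1249}{2054} = \frac{8206423}{34918}$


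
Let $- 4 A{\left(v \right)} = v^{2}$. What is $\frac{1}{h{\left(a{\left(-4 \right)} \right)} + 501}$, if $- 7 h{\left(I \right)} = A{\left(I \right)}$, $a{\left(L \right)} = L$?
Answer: $\frac{7}{3511} \approx 0.0019937$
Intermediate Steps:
$A{\left(v \right)} = - \frac{v^{2}}{4}$
$h{\left(I \right)} = \frac{I^{2}}{28}$ ($h{\left(I \right)} = - \frac{\left(- \frac{1}{4}\right) I^{2}}{7} = \frac{I^{2}}{28}$)
$\frac{1}{h{\left(a{\left(-4 \right)} \right)} + 501} = \frac{1}{\frac{\left(-4\right)^{2}}{28} + 501} = \frac{1}{\frac{1}{28} \cdot 16 + 501} = \frac{1}{\frac{4}{7} + 501} = \frac{1}{\frac{3511}{7}} = \frac{7}{3511}$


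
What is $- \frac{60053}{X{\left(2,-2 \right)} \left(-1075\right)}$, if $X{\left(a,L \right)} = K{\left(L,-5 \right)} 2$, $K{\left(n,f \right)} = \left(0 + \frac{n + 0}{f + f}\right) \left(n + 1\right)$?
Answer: $- \frac{60053}{430} \approx -139.66$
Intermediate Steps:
$K{\left(n,f \right)} = \frac{n \left(1 + n\right)}{2 f}$ ($K{\left(n,f \right)} = \left(0 + \frac{n}{2 f}\right) \left(1 + n\right) = \frac{n}{2 f} \left(1 + n\right) = \frac{n \left(1 + n\right)}{2 f}$)
$X{\left(a,L \right)} = - \frac{L \left(1 + L\right)}{5}$ ($X{\left(a,L \right)} = \frac{L \left(1 + L\right)}{2 \left(-5\right)} 2 = \frac{1}{2} L \left(- \frac{1}{5}\right) \left(1 + L\right) 2 = - \frac{L \left(1 + L\right)}{10} \cdot 2 = - \frac{L \left(1 + L\right)}{5}$)
$- \frac{60053}{X{\left(2,-2 \right)} \left(-1075\right)} = - \frac{60053}{\left(- \frac{1}{5}\right) \left(-2\right) \left(1 - 2\right) \left(-1075\right)} = - \frac{60053}{\left(- \frac{1}{5}\right) \left(-2\right) \left(-1\right) \left(-1075\right)} = - \frac{60053}{\left(- \frac{2}{5}\right) \left(-1075\right)} = - \frac{60053}{430}$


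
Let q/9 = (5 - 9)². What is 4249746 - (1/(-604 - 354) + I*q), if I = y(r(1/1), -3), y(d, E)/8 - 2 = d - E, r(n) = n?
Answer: 4064634973/958 ≈ 4.2428e+6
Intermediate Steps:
y(d, E) = 16 - 8*E + 8*d (y(d, E) = 16 + 8*(d - E) = 16 + (-8*E + 8*d) = 16 - 8*E + 8*d)
I = 48 (I = 16 - 8*(-3) + 8/1 = 16 + 24 + 8*1 = 16 + 24 + 8 = 48)
q = 144 (q = 9*(5 - 9)² = 9*(-4)² = 9*16 = 144)
4249746 - (1/(-604 - 354) + I*q) = 4249746 - (1/(-604 - 354) + 48*144) = 4249746 - (1/(-958) + 6912) = 4249746 - (-1/958 + 6912) = 4249746 - 1*6621695/958 = 4249746 - 6621695/958 = 4064634973/958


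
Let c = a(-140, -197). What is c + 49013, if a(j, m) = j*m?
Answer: 76593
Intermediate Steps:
c = 27580 (c = -140*(-197) = 27580)
c + 49013 = 27580 + 49013 = 76593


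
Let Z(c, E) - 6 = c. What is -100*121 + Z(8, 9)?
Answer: -12086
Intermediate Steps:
Z(c, E) = 6 + c
-100*121 + Z(8, 9) = -100*121 + (6 + 8) = -12100 + 14 = -12086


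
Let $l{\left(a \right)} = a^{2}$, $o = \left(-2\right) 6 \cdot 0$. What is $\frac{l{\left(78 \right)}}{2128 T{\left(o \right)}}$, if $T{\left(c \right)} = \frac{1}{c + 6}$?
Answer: $\frac{4563}{266} \approx 17.154$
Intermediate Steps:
$o = 0$ ($o = \left(-12\right) 0 = 0$)
$T{\left(c \right)} = \frac{1}{6 + c}$
$\frac{l{\left(78 \right)}}{2128 T{\left(o \right)}} = \frac{78^{2}}{2128 \frac{1}{6 + 0}} = \frac{6084}{2128 \cdot \frac{1}{6}} = \frac{6084}{\frac{1064}{3}} = 6084 \cdot \frac{3}{1064} = \frac{4563}{266}$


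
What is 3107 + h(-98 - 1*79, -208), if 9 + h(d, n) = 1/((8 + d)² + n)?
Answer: 87837595/28353 ≈ 3098.0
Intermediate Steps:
h(d, n) = -9 + 1/(n + (8 + d)²) (h(d, n) = -9 + 1/((8 + d)² + n) = -9 + 1/(n + (8 + d)²))
3107 + h(-98 - 1*79, -208) = 3107 + (1 - 9*(-208) - 9*(8 + (-98 - 1*79))²)/(-208 + (8 + (-98 - 1*79))²) = 3107 + (1 + 1872 - 9*(8 + (-98 - 79))²)/(-208 + (8 + (-98 - 79))²) = 3107 + (1 + 1872 - 9*(8 - 177)²)/(-208 + (8 - 177)²) = 3107 + (1 + 1872 - 9*(-169)²)/(-208 + (-169)²) = 3107 + (1 + 1872 - 9*28561)/(-208 + 28561) = 3107 + (1 + 1872 - 257049)/28353 = 3107 + (1/28353)*(-255176) = 3107 - 255176/28353 = 87837595/28353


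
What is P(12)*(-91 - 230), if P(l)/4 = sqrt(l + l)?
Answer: -2568*sqrt(6) ≈ -6290.3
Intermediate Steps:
P(l) = 4*sqrt(2)*sqrt(l) (P(l) = 4*sqrt(l + l) = 4*sqrt(2*l) = 4*(sqrt(2)*sqrt(l)) = 4*sqrt(2)*sqrt(l))
P(12)*(-91 - 230) = (4*sqrt(2)*sqrt(12))*(-91 - 230) = (4*sqrt(2)*(2*sqrt(3)))*(-321) = (8*sqrt(6))*(-321) = -2568*sqrt(6)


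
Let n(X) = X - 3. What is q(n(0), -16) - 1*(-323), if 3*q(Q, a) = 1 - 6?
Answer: 964/3 ≈ 321.33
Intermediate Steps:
n(X) = -3 + X
q(Q, a) = -5/3 (q(Q, a) = (1 - 6)/3 = (⅓)*(-5) = -5/3)
q(n(0), -16) - 1*(-323) = -5/3 - 1*(-323) = -5/3 + 323 = 964/3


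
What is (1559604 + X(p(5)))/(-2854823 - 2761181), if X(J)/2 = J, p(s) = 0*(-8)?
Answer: -389901/1404001 ≈ -0.27771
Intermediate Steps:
p(s) = 0
X(J) = 2*J
(1559604 + X(p(5)))/(-2854823 - 2761181) = (1559604 + 2*0)/(-2854823 - 2761181) = (1559604 + 0)/(-5616004) = 1559604*(-1/5616004) = -389901/1404001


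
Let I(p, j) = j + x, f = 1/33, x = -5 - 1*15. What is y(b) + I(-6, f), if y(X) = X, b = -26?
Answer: -1517/33 ≈ -45.970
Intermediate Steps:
x = -20 (x = -5 - 15 = -20)
f = 1/33 ≈ 0.030303
I(p, j) = -20 + j (I(p, j) = j - 20 = -20 + j)
y(b) + I(-6, f) = -26 + (-20 + 1/33) = -26 - 659/33 = -1517/33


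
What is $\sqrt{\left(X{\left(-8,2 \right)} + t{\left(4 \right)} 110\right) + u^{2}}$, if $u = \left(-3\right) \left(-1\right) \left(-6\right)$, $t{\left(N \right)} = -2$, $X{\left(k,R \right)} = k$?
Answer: $4 \sqrt{6} \approx 9.798$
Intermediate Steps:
$u = -18$ ($u = 3 \left(-6\right) = -18$)
$\sqrt{\left(X{\left(-8,2 \right)} + t{\left(4 \right)} 110\right) + u^{2}} = \sqrt{\left(-8 - 220\right) + \left(-18\right)^{2}} = \sqrt{\left(-8 - 220\right) + 324} = \sqrt{-228 + 324} = \sqrt{96} = 4 \sqrt{6}$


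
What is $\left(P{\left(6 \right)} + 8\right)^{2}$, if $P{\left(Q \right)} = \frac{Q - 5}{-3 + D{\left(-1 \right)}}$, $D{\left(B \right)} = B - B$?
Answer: $\frac{529}{9} \approx 58.778$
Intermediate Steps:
$D{\left(B \right)} = 0$
$P{\left(Q \right)} = \frac{5}{3} - \frac{Q}{3}$ ($P{\left(Q \right)} = \frac{Q - 5}{-3 + 0} = \frac{-5 + Q}{-3} = \left(-5 + Q\right) \left(- \frac{1}{3}\right) = \frac{5}{3} - \frac{Q}{3}$)
$\left(P{\left(6 \right)} + 8\right)^{2} = \left(\left(\frac{5}{3} - 2\right) + 8\right)^{2} = \left(- \frac{1}{3} + 8\right)^{2} = \left(\frac{23}{3}\right)^{2} = \frac{529}{9}$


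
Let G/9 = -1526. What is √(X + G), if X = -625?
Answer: I*√14359 ≈ 119.83*I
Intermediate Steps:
G = -13734 (G = 9*(-1526) = -13734)
√(X + G) = √(-625 - 13734) = √(-14359) = I*√14359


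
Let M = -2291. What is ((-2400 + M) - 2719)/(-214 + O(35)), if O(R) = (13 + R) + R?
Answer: 7410/131 ≈ 56.565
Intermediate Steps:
O(R) = 13 + 2*R
((-2400 + M) - 2719)/(-214 + O(35)) = ((-2400 - 2291) - 2719)/(-214 + (13 + 2*35)) = (-4691 - 2719)/(-214 + (13 + 70)) = -7410/(-214 + 83) = -7410/(-131) = -7410*(-1/131) = 7410/131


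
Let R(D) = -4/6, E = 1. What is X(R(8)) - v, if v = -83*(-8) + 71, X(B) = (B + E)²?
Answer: -6614/9 ≈ -734.89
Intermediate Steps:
R(D) = -⅔ (R(D) = -4*⅙ = -⅔)
X(B) = (1 + B)² (X(B) = (B + 1)² = (1 + B)²)
v = 735 (v = 664 + 71 = 735)
X(R(8)) - v = (1 - ⅔)² - 1*735 = (⅓)² - 735 = ⅑ - 735 = -6614/9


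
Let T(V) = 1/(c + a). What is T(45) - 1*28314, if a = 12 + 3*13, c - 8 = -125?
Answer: -1868725/66 ≈ -28314.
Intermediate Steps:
c = -117 (c = 8 - 125 = -117)
a = 51 (a = 12 + 39 = 51)
T(V) = -1/66 (T(V) = 1/(-117 + 51) = 1/(-66) = -1/66)
T(45) - 1*28314 = -1/66 - 1*28314 = -1/66 - 28314 = -1868725/66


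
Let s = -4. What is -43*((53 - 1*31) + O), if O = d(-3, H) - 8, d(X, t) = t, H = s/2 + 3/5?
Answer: -2709/5 ≈ -541.80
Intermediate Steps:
H = -7/5 (H = -4/2 + 3/5 = -4*1/2 + 3*(1/5) = -2 + 3/5 = -7/5 ≈ -1.4000)
O = -47/5 (O = -7/5 - 8 = -47/5 ≈ -9.4000)
-43*((53 - 1*31) + O) = -43*((53 - 1*31) - 47/5) = -43*((53 - 31) - 47/5) = -43*(22 - 47/5) = -43*63/5 = -2709/5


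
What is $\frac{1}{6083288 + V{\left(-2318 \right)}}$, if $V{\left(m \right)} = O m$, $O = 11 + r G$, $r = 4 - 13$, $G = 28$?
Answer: $\frac{1}{6641926} \approx 1.5056 \cdot 10^{-7}$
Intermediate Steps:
$r = -9$
$O = -241$ ($O = 11 - 252 = -241$)
$V{\left(m \right)} = - 241 m$
$\frac{1}{6083288 + V{\left(-2318 \right)}} = \frac{1}{6083288 - -558638} = \frac{1}{6083288 + 558638} = \frac{1}{6641926}$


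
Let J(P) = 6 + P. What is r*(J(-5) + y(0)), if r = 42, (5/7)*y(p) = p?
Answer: 42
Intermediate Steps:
y(p) = 7*p/5
r*(J(-5) + y(0)) = 42*((6 - 5) + (7/5)*0) = 42*(1 + 0) = 42*1 = 42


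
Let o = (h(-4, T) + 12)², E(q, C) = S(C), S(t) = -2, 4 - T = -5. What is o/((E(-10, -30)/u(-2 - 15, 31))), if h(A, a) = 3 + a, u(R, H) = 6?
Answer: -1728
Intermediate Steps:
T = 9 (T = 4 - 1*(-5) = 4 + 5 = 9)
E(q, C) = -2
o = 576 (o = ((3 + 9) + 12)² = (12 + 12)² = 24² = 576)
o/((E(-10, -30)/u(-2 - 15, 31))) = 576/((-2/6)) = 576/((-2*⅙)) = 576/(-⅓) = 576*(-3) = -1728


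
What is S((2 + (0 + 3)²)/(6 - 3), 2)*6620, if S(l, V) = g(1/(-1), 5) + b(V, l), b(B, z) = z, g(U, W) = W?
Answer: 172120/3 ≈ 57373.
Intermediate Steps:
S(l, V) = 5 + l
S((2 + (0 + 3)²)/(6 - 3), 2)*6620 = (5 + (2 + (0 + 3)²)/(6 - 3))*6620 = (5 + (2 + 3²)/3)*6620 = (5 + (2 + 9)*(⅓))*6620 = (5 + 11*(⅓))*6620 = (5 + 11/3)*6620 = (26/3)*6620 = 172120/3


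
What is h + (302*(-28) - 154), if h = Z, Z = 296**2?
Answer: 79006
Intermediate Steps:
Z = 87616
h = 87616
h + (302*(-28) - 154) = 87616 + (302*(-28) - 154) = 87616 + (-8456 - 154) = 87616 - 8610 = 79006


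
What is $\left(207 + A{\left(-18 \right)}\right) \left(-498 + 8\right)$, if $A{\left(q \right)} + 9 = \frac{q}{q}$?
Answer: $-97510$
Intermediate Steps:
$A{\left(q \right)} = -8$ ($A{\left(q \right)} = -9 + \frac{q}{q} = -9 + 1 = -8$)
$\left(207 + A{\left(-18 \right)}\right) \left(-498 + 8\right) = \left(207 - 8\right) \left(-498 + 8\right) = 199 \left(-490\right) = -97510$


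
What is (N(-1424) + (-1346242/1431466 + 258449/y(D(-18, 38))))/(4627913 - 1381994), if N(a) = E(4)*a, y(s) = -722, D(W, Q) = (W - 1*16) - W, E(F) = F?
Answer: -3128927022775/1677358590098694 ≈ -0.0018654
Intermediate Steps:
D(W, Q) = -16 (D(W, Q) = (W - 16) - W = (-16 + W) - W = -16)
N(a) = 4*a
(N(-1424) + (-1346242/1431466 + 258449/y(D(-18, 38))))/(4627913 - 1381994) = (4*(-1424) + (-1346242/1431466 + 258449/(-722)))/(4627913 - 1381994) = (-5696 + (-1346242*1/1431466 + 258449*(-1/722)))/3245919 = (-5696 + (-673121/715733 - 258449/722))*(1/3245919) = (-5696 - 185466471479/516759226)*(1/3245919) = -3128927022775/516759226*1/3245919 = -3128927022775/1677358590098694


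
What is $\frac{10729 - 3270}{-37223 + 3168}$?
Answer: $- \frac{7459}{34055} \approx -0.21903$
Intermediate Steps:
$\frac{10729 - 3270}{-37223 + 3168} = \frac{10729 - 3270}{-34055} = 7459 \left(- \frac{1}{34055}\right) = - \frac{7459}{34055}$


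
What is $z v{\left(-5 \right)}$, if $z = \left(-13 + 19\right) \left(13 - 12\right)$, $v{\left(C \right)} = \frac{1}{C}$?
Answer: $- \frac{6}{5} \approx -1.2$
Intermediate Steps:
$z = 6$ ($z = 6 \cdot 1 = 6$)
$z v{\left(-5 \right)} = \frac{6}{-5} = 6 \left(- \frac{1}{5}\right) = - \frac{6}{5}$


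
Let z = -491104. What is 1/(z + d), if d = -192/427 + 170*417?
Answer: -427/179431570 ≈ -2.3797e-6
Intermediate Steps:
d = 30269838/427 (d = -192*1/427 + 70890 = -192/427 + 70890 = 30269838/427 ≈ 70890.)
1/(z + d) = 1/(-491104 + 30269838/427) = 1/(-179431570/427) = -427/179431570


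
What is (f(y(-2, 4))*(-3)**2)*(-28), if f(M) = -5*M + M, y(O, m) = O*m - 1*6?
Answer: -14112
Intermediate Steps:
y(O, m) = -6 + O*m (y(O, m) = O*m - 6 = -6 + O*m)
f(M) = -4*M
(f(y(-2, 4))*(-3)**2)*(-28) = (-4*(-6 - 2*4)*(-3)**2)*(-28) = (-4*(-6 - 8)*9)*(-28) = (-4*(-14)*9)*(-28) = (56*9)*(-28) = 504*(-28) = -14112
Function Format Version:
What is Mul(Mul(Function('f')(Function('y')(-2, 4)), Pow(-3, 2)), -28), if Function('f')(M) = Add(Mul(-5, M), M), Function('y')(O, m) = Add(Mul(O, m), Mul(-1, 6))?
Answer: -14112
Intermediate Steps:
Function('y')(O, m) = Add(-6, Mul(O, m)) (Function('y')(O, m) = Add(Mul(O, m), -6) = Add(-6, Mul(O, m)))
Function('f')(M) = Mul(-4, M)
Mul(Mul(Function('f')(Function('y')(-2, 4)), Pow(-3, 2)), -28) = Mul(Mul(Mul(-4, Add(-6, Mul(-2, 4))), Pow(-3, 2)), -28) = Mul(Mul(Mul(-4, Add(-6, -8)), 9), -28) = Mul(Mul(Mul(-4, -14), 9), -28) = Mul(Mul(56, 9), -28) = Mul(504, -28) = -14112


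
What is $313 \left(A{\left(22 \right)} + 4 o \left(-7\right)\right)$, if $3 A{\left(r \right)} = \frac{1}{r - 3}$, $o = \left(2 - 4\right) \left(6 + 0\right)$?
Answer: $\frac{5994889}{57} \approx 1.0517 \cdot 10^{5}$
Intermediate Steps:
$o = -12$ ($o = \left(-2\right) 6 = -12$)
$A{\left(r \right)} = \frac{1}{3 \left(-3 + r\right)}$ ($A{\left(r \right)} = \frac{1}{3 \left(r - 3\right)} = \frac{1}{3 \left(-3 + r\right)}$)
$313 \left(A{\left(22 \right)} + 4 o \left(-7\right)\right) = 313 \left(\frac{1}{3 \left(-3 + 22\right)} + 4 \left(-12\right) \left(-7\right)\right) = 313 \left(\frac{1}{3 \cdot 19} - -336\right) = 313 \left(\frac{1}{3} \cdot \frac{1}{19} + 336\right) = 313 \left(\frac{1}{57} + 336\right) = 313 \cdot \frac{19153}{57} = \frac{5994889}{57}$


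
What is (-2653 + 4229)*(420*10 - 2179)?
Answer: 3185096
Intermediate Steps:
(-2653 + 4229)*(420*10 - 2179) = 1576*(4200 - 2179) = 1576*2021 = 3185096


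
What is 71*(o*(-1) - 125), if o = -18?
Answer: -7597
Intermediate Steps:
71*(o*(-1) - 125) = 71*(-18*(-1) - 125) = 71*(18 - 125) = 71*(-107) = -7597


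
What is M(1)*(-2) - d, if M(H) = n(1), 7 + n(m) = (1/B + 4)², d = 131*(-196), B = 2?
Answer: 51299/2 ≈ 25650.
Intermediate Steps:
d = -25676
n(m) = 53/4 (n(m) = -7 + (1/2 + 4)² = -7 + (½ + 4)² = -7 + (9/2)² = -7 + 81/4 = 53/4)
M(H) = 53/4
M(1)*(-2) - d = (53/4)*(-2) - 1*(-25676) = -53/2 + 25676 = 51299/2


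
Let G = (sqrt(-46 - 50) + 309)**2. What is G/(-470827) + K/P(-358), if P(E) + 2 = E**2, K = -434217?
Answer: -216665819829/60342129974 - 2472*I*sqrt(6)/470827 ≈ -3.5906 - 0.012861*I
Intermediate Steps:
P(E) = -2 + E**2
G = (309 + 4*I*sqrt(6))**2 (G = (sqrt(-96) + 309)**2 = (4*I*sqrt(6) + 309)**2 = (309 + 4*I*sqrt(6))**2 ≈ 95385.0 + 6055.1*I)
G/(-470827) + K/P(-358) = (95385 + 2472*I*sqrt(6))/(-470827) - 434217/(-2 + (-358)**2) = (95385 + 2472*I*sqrt(6))*(-1/470827) - 434217/(-2 + 128164) = (-95385/470827 - 2472*I*sqrt(6)/470827) - 434217/128162 = -216665819829/60342129974 - 2472*I*sqrt(6)/470827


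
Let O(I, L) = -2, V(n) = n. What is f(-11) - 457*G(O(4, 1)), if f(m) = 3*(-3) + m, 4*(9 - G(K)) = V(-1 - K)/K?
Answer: -33521/8 ≈ -4190.1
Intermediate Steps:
G(K) = 9 - (-1 - K)/(4*K)
f(m) = -9 + m
f(-11) - 457*G(O(4, 1)) = (-9 - 11) - 457*(1 + 37*(-2))/(4*(-2)) = -20 - 457*(-1)*(1 - 74)/(4*2) = -20 - 457*(-1)*(-73)/(4*2) = -20 - 457*73/8 = -20 - 33361/8 = -33521/8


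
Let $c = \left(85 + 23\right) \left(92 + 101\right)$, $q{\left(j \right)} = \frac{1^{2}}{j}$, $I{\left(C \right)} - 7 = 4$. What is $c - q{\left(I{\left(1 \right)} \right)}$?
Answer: $\frac{229283}{11} \approx 20844.0$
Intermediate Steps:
$I{\left(C \right)} = 11$ ($I{\left(C \right)} = 7 + 4 = 11$)
$q{\left(j \right)} = \frac{1}{j}$ ($q{\left(j \right)} = 1 \frac{1}{j} = \frac{1}{j}$)
$c = 20844$ ($c = 108 \cdot 193 = 20844$)
$c - q{\left(I{\left(1 \right)} \right)} = 20844 - \frac{1}{11} = \frac{229283}{11}$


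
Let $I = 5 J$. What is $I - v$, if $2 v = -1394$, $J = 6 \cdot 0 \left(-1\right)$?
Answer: $697$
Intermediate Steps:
$J = 0$ ($J = 0 \left(-1\right) = 0$)
$v = -697$ ($v = \frac{1}{2} \left(-1394\right) = -697$)
$I = 0$ ($I = 5 \cdot 0 = 0$)
$I - v = 0 - -697 = 0 + 697 = 697$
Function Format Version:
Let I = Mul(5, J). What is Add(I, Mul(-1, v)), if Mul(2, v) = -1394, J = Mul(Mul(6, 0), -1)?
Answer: 697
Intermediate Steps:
J = 0 (J = Mul(0, -1) = 0)
v = -697 (v = Mul(Rational(1, 2), -1394) = -697)
I = 0 (I = Mul(5, 0) = 0)
Add(I, Mul(-1, v)) = Add(0, Mul(-1, -697)) = Add(0, 697) = 697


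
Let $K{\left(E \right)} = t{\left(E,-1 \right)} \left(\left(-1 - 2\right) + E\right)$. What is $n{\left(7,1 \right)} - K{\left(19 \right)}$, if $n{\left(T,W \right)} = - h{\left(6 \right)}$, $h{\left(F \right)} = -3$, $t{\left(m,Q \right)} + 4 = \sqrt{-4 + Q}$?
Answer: $67 - 16 i \sqrt{5} \approx 67.0 - 35.777 i$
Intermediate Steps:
$t{\left(m,Q \right)} = -4 + \sqrt{-4 + Q}$
$K{\left(E \right)} = \left(-4 + i \sqrt{5}\right) \left(-3 + E\right)$ ($K{\left(E \right)} = \left(-4 + \sqrt{-4 - 1}\right) \left(\left(-1 - 2\right) + E\right) = \left(-4 + \sqrt{-5}\right) \left(-3 + E\right) = \left(-4 + i \sqrt{5}\right) \left(-3 + E\right)$)
$n{\left(T,W \right)} = 3$ ($n{\left(T,W \right)} = \left(-1\right) \left(-3\right) = 3$)
$n{\left(7,1 \right)} - K{\left(19 \right)} = 3 - - \left(-3 + 19\right) \left(4 - i \sqrt{5}\right) = 3 - \left(-1\right) 16 \left(4 - i \sqrt{5}\right) = 3 - \left(-64 + 16 i \sqrt{5}\right) = 3 + \left(64 - 16 i \sqrt{5}\right) = 67 - 16 i \sqrt{5}$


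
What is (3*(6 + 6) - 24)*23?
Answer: 276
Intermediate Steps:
(3*(6 + 6) - 24)*23 = (3*12 - 24)*23 = (36 - 24)*23 = 12*23 = 276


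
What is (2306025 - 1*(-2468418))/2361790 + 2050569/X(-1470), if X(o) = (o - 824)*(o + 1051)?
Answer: 2358035281977/567529870735 ≈ 4.1549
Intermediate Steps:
X(o) = (-824 + o)*(1051 + o)
(2306025 - 1*(-2468418))/2361790 + 2050569/X(-1470) = (2306025 - 1*(-2468418))/2361790 + 2050569/(-866024 + (-1470)**2 + 227*(-1470)) = (2306025 + 2468418)*(1/2361790) + 2050569/(-866024 + 2160900 - 333690) = 4774443*(1/2361790) + 2050569/961186 = 4774443/2361790 + 2050569*(1/961186) = 4774443/2361790 + 2050569/961186 = 2358035281977/567529870735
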